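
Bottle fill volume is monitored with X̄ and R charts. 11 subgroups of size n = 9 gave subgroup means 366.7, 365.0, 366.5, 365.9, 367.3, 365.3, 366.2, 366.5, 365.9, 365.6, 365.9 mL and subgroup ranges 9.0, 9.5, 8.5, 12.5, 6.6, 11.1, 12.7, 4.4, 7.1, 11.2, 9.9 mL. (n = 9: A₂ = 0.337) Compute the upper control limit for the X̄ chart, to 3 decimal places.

X̄̄ = (366.7 + 365.0 + 366.5 + 365.9 + 367.3 + 365.3 + 366.2 + 366.5 + 365.9 + 365.6 + 365.9) / 11 = 4026.8000 / 11 = 366.0727
R̄ = (9.0 + 9.5 + 8.5 + 12.5 + 6.6 + 11.1 + 12.7 + 4.4 + 7.1 + 11.2 + 9.9) / 11 = 102.5000 / 11 = 9.3182
UCL = X̄̄ + A₂·R̄ = 366.0727 + 0.337 × 9.3182 = 369.2130

369.213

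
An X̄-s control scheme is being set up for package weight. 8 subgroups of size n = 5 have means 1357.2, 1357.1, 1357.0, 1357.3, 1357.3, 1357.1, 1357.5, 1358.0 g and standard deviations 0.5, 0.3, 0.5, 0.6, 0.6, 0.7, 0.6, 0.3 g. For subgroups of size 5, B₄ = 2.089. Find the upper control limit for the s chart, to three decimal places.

s̄ = (0.5 + 0.3 + 0.5 + 0.6 + 0.6 + 0.7 + 0.6 + 0.3) / 8 = 0.5125
UCL_s = B₄·s̄ = 2.089 × 0.5125 = 1.0706

1.071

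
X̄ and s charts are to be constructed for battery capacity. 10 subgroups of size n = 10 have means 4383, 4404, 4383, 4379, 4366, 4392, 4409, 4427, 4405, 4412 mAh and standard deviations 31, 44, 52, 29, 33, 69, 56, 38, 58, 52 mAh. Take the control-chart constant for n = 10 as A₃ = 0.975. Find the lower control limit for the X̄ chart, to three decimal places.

4350.955

X̄̄ = (4383 + 4404 + 4383 + 4379 + 4366 + 4392 + 4409 + 4427 + 4405 + 4412) / 10 = 4396.0000
s̄ = (31 + 44 + 52 + 29 + 33 + 69 + 56 + 38 + 58 + 52) / 10 = 46.2000
LCL = X̄̄ − A₃·s̄ = 4396.0000 − 0.975 × 46.2000 = 4350.9550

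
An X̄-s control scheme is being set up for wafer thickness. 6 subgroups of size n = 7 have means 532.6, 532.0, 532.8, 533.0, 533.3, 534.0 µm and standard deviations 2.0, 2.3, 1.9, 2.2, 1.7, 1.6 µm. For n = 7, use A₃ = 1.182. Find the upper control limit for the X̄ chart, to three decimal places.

X̄̄ = (532.6 + 532.0 + 532.8 + 533.0 + 533.3 + 534.0) / 6 = 532.9500
s̄ = (2.0 + 2.3 + 1.9 + 2.2 + 1.7 + 1.6) / 6 = 1.9500
UCL = X̄̄ + A₃·s̄ = 532.9500 + 1.182 × 1.9500 = 535.2549

535.255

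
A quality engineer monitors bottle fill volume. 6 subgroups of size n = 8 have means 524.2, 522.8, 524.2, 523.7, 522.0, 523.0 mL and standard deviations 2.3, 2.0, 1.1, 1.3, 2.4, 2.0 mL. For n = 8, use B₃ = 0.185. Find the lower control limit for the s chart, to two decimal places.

s̄ = (2.3 + 2.0 + 1.1 + 1.3 + 2.4 + 2.0) / 6 = 1.8500
LCL_s = B₃·s̄ = 0.185 × 1.8500 = 0.3422

0.34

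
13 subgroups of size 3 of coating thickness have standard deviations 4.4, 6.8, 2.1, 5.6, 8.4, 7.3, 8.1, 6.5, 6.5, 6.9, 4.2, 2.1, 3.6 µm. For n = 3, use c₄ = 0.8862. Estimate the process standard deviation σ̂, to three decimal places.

6.293

s̄ = (4.4 + 6.8 + 2.1 + 5.6 + 8.4 + 7.3 + 8.1 + 6.5 + 6.5 + 6.9 + 4.2 + 2.1 + 3.6) / 13 = 5.5769
σ̂ = s̄ / c₄ = 5.5769 / 0.8862 = 6.2931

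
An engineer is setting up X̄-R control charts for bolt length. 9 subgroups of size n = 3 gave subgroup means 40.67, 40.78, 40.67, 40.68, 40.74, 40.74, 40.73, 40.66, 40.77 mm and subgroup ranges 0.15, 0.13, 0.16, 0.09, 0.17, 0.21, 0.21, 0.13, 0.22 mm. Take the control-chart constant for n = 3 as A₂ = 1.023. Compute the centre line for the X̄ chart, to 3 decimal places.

X̄̄ = (40.67 + 40.78 + 40.67 + 40.68 + 40.74 + 40.74 + 40.73 + 40.66 + 40.77) / 9 = 366.4400 / 9 = 40.7156
CL = X̄̄ = 40.7156

40.716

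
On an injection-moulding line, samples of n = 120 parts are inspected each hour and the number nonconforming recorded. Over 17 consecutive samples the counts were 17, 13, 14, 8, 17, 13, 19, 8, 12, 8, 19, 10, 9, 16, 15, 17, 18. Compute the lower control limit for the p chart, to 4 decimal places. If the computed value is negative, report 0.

p̄ = Σdᵢ / (k·n) = 233 / (17 × 120) = 0.11422
LCL = p̄ − 3·√(p̄(1−p̄)/n) = 0.11422 − 3 × 0.02904 = 0.02711

0.0271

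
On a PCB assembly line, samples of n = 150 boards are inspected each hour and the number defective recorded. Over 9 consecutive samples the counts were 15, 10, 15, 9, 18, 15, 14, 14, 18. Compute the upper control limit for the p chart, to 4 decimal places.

0.1666

p̄ = Σdᵢ / (k·n) = 128 / (9 × 150) = 0.09481
UCL = p̄ + 3·√(p̄(1−p̄)/n) = 0.09481 + 3 × √(0.09481×0.90519/150) = 0.09481 + 3 × 0.02392 = 0.16657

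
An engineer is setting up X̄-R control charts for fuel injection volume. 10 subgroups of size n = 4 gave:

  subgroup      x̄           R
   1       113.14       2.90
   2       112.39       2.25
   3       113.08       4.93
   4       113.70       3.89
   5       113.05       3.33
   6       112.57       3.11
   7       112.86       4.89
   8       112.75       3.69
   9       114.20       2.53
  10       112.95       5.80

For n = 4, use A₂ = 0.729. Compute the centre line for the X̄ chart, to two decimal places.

X̄̄ = (113.14 + 112.39 + 113.08 + 113.70 + 113.05 + 112.57 + 112.86 + 112.75 + 114.20 + 112.95) / 10 = 1130.6900 / 10 = 113.0690
CL = X̄̄ = 113.0690

113.07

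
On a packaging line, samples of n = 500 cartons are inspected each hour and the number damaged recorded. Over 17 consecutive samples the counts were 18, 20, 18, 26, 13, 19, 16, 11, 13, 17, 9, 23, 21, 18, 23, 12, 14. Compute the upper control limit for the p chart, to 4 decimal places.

0.0586

p̄ = Σdᵢ / (k·n) = 291 / (17 × 500) = 0.03424
UCL = p̄ + 3·√(p̄(1−p̄)/n) = 0.03424 + 3 × √(0.03424×0.96576/500) = 0.03424 + 3 × 0.00813 = 0.05863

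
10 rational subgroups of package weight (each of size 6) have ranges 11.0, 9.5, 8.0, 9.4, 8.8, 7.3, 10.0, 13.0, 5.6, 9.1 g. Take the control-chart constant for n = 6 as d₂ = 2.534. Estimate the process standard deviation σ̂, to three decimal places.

3.619

R̄ = (11.0 + 9.5 + 8.0 + 9.4 + 8.8 + 7.3 + 10.0 + 13.0 + 5.6 + 9.1) / 10 = 9.1700
σ̂ = R̄ / d₂ = 9.1700 / 2.534 = 3.6188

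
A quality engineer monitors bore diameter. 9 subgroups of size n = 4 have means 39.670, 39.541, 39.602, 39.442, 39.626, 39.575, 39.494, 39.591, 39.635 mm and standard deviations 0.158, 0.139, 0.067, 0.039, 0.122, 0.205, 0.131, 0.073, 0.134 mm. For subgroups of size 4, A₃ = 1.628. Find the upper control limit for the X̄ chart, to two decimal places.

39.77

X̄̄ = (39.670 + 39.541 + 39.602 + 39.442 + 39.626 + 39.575 + 39.494 + 39.591 + 39.635) / 9 = 39.5751
s̄ = (0.158 + 0.139 + 0.067 + 0.039 + 0.122 + 0.205 + 0.131 + 0.073 + 0.134) / 9 = 0.1187
UCL = X̄̄ + A₃·s̄ = 39.5751 + 1.628 × 0.1187 = 39.7683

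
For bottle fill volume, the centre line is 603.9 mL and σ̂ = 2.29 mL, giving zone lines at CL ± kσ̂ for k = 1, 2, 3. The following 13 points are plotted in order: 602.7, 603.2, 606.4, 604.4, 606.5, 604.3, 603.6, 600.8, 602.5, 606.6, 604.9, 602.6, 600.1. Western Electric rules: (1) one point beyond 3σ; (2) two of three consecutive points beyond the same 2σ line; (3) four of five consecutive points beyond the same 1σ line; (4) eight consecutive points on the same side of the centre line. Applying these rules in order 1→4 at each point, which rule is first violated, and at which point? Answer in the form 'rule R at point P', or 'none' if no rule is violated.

Zone of each point (C = within 1σ̂, B = 1σ̂–2σ̂, A = 2σ̂–3σ̂, * = beyond 3σ̂; sign = side of CL): 1:-C, 2:-C, 3:+B, 4:+C, 5:+B, 6:+C, 7:-C, 8:-B, 9:-C, 10:+B, 11:+C, 12:-C, 13:-B
No rule fires across all 13 points.

none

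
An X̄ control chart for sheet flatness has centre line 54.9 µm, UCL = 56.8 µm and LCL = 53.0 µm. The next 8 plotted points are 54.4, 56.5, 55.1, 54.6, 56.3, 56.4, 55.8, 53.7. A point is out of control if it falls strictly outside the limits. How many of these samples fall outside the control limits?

All 8 points lie within [53.0, 56.8].

0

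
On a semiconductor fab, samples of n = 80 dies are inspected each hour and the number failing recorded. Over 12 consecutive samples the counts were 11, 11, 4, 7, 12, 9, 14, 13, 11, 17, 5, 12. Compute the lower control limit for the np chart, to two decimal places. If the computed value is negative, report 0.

1.44

p̄ = Σdᵢ / (k·n) = 126 / (12 × 80) = 0.13125
LCL = np̄ − 3·√(np̄(1−p̄)) = 10.5000 − 3 × 3.0202 = 1.4393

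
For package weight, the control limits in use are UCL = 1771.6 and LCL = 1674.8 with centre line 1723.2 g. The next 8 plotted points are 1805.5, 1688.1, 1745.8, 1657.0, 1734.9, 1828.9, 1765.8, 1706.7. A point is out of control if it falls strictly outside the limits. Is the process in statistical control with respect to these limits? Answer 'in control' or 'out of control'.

out of control

Compare each point to [1674.8, 1771.6]: sample 1 = 1805.5 > UCL; sample 4 = 1657.0 < LCL; sample 6 = 1828.9 > UCL.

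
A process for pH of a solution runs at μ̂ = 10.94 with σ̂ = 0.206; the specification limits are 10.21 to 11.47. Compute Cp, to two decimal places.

Cp = (USL − LSL) / (6σ̂) = (11.47 − 10.21) / (6 × 0.206) = 1.2600 / 1.2360 = 1.0194

1.02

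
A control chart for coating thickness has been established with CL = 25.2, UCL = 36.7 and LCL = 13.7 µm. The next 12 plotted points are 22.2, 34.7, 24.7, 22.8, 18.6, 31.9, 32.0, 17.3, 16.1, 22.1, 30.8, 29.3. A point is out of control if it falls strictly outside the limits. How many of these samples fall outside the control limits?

0

All 12 points lie within [13.7, 36.7].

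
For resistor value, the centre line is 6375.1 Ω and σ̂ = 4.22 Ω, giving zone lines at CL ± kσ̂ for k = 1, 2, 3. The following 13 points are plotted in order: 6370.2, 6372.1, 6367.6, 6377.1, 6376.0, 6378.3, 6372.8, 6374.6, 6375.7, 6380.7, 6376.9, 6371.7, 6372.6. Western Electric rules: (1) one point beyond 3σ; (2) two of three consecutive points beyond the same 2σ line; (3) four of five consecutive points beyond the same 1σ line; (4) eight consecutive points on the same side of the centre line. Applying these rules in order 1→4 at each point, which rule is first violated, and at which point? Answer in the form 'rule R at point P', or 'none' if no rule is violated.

Zone of each point (C = within 1σ̂, B = 1σ̂–2σ̂, A = 2σ̂–3σ̂, * = beyond 3σ̂; sign = side of CL): 1:-B, 2:-C, 3:-B, 4:+C, 5:+C, 6:+C, 7:-C, 8:-C, 9:+C, 10:+B, 11:+C, 12:-C, 13:-C
No rule fires across all 13 points.

none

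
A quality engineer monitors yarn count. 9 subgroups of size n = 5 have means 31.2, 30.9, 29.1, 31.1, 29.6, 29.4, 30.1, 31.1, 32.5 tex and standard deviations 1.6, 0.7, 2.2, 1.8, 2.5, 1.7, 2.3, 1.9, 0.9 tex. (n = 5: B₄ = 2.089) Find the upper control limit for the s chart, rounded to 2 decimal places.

3.62

s̄ = (1.6 + 0.7 + 2.2 + 1.8 + 2.5 + 1.7 + 2.3 + 1.9 + 0.9) / 9 = 1.7333
UCL_s = B₄·s̄ = 2.089 × 1.7333 = 3.6209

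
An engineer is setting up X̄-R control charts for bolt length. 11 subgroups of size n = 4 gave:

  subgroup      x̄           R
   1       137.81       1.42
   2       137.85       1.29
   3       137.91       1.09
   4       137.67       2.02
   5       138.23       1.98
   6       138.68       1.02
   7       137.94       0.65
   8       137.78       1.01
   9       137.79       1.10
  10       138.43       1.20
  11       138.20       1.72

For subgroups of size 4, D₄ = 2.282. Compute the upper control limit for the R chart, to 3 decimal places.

3.008

R̄ = (1.42 + 1.29 + 1.09 + 2.02 + 1.98 + 1.02 + 0.65 + 1.01 + 1.10 + 1.20 + 1.72) / 11 = 14.5000 / 11 = 1.3182
UCL_R = D₄·R̄ = 2.282 × 1.3182 = 3.0081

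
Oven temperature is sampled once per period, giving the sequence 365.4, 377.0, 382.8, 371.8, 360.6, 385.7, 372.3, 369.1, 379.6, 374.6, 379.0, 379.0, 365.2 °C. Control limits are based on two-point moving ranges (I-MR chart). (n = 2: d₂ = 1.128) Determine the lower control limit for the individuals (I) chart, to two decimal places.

348.52

X̄ = (365.4 + 377.0 + 382.8 + 371.8 + 360.6 + 385.7 + 372.3 + 369.1 + 379.6 + 374.6 + 379.0 + 379.0 + 365.2) / 13 = 374.0077
Moving ranges: 11.6, 5.8, 11.0, 11.2, 25.1, 13.4, 3.2, 10.5, 5.0, 4.4, 0.0, 13.8; M̄R̄ = 115.0000 / 12 = 9.5833
LCL = X̄ − 3·M̄R̄/d₂ = 374.0077 − 3 × 9.5833 / 1.128 = 348.5201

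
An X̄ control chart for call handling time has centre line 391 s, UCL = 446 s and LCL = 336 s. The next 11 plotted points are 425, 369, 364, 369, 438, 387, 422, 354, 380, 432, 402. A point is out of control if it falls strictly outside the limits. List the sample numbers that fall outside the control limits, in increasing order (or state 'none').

All 11 points lie within [336, 446].

none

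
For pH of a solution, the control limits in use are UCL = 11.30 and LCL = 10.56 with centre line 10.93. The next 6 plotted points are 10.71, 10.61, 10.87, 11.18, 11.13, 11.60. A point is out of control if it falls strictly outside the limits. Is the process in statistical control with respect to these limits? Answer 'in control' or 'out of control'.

Compare each point to [10.56, 11.30]: sample 6 = 11.60 > UCL.

out of control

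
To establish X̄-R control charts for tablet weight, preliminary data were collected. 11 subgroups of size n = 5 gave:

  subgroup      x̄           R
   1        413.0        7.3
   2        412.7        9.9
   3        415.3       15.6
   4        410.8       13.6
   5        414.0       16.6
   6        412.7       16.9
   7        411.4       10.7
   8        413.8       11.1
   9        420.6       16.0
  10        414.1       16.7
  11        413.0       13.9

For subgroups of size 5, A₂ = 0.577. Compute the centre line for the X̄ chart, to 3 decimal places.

X̄̄ = (413.0 + 412.7 + 415.3 + 410.8 + 414.0 + 412.7 + 411.4 + 413.8 + 420.6 + 414.1 + 413.0) / 11 = 4551.4000 / 11 = 413.7636
CL = X̄̄ = 413.7636

413.764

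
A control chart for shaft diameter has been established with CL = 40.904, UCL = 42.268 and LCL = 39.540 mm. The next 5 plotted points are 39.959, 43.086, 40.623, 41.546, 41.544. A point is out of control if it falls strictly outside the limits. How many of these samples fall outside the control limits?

Compare each point to [39.540, 42.268]: sample 2 = 43.086 > UCL.

1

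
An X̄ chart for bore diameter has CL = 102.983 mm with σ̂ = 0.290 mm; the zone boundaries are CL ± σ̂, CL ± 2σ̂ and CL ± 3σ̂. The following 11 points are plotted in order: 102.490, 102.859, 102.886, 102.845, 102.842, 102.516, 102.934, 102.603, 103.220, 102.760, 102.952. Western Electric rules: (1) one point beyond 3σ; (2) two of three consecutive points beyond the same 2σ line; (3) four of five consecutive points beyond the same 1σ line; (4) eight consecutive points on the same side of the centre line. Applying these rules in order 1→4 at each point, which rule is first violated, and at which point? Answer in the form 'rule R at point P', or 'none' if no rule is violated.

rule 4 at point 8

Zone of each point (C = within 1σ̂, B = 1σ̂–2σ̂, A = 2σ̂–3σ̂, * = beyond 3σ̂; sign = side of CL): 1:-B, 2:-C, 3:-C, 4:-C, 5:-C, 6:-B, 7:-C, 8:-B, 9:+C, 10:-C, 11:-C
Rule 4 (eight consecutive points on the same side of the centre line) is satisfied at point 8.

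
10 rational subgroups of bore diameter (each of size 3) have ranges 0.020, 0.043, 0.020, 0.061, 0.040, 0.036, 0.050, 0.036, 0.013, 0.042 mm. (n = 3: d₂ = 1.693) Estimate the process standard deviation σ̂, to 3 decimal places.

0.021

R̄ = (0.020 + 0.043 + 0.020 + 0.061 + 0.040 + 0.036 + 0.050 + 0.036 + 0.013 + 0.042) / 10 = 0.0361
σ̂ = R̄ / d₂ = 0.0361 / 1.693 = 0.0213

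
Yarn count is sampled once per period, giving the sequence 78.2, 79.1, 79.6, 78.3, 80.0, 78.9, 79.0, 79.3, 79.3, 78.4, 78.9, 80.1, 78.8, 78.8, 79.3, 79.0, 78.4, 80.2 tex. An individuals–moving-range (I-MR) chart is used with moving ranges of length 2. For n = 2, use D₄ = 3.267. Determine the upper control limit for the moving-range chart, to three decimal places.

2.498

Moving ranges: 0.9, 0.5, 1.3, 1.7, 1.1, 0.1, 0.3, 0.0, 0.9, 0.5, 1.2, 1.3, 0.0, 0.5, 0.3, 0.6, 1.8; M̄R̄ = 13.0000 / 17 = 0.7647
UCL_MR = D₄·M̄R̄ = 3.267 × 0.7647 = 2.4983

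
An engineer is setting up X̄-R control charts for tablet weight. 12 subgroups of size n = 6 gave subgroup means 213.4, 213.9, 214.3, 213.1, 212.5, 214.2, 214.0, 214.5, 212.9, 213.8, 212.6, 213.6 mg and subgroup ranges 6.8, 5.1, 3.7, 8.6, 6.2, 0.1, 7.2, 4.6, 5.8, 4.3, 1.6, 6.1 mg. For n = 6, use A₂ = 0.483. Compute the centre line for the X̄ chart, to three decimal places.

X̄̄ = (213.4 + 213.9 + 214.3 + 213.1 + 212.5 + 214.2 + 214.0 + 214.5 + 212.9 + 213.8 + 212.6 + 213.6) / 12 = 2562.8000 / 12 = 213.5667
CL = X̄̄ = 213.5667

213.567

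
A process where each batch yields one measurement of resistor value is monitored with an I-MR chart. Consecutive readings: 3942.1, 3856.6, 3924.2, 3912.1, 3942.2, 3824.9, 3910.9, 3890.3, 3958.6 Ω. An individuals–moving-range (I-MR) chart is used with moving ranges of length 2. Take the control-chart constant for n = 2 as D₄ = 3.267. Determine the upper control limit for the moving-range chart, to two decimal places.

199.08

Moving ranges: 85.5, 67.6, 12.1, 30.1, 117.3, 86.0, 20.6, 68.3; M̄R̄ = 487.5000 / 8 = 60.9375
UCL_MR = D₄·M̄R̄ = 3.267 × 60.9375 = 199.0828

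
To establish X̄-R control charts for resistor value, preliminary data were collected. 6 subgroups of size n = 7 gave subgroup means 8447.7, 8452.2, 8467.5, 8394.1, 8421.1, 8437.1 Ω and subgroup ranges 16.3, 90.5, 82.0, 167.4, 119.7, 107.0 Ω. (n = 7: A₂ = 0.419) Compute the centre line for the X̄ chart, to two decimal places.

X̄̄ = (8447.7 + 8452.2 + 8467.5 + 8394.1 + 8421.1 + 8437.1) / 6 = 50619.7000 / 6 = 8436.6167
CL = X̄̄ = 8436.6167

8436.62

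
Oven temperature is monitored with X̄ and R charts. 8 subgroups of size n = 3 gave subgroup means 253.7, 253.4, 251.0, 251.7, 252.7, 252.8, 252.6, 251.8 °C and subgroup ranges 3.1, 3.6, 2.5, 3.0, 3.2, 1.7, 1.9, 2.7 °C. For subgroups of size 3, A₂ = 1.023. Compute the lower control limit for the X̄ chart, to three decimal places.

249.688

X̄̄ = (253.7 + 253.4 + 251.0 + 251.7 + 252.7 + 252.8 + 252.6 + 251.8) / 8 = 2019.7000 / 8 = 252.4625
R̄ = (3.1 + 3.6 + 2.5 + 3.0 + 3.2 + 1.7 + 1.9 + 2.7) / 8 = 21.7000 / 8 = 2.7125
LCL = X̄̄ − A₂·R̄ = 252.4625 − 1.023 × 2.7125 = 249.6876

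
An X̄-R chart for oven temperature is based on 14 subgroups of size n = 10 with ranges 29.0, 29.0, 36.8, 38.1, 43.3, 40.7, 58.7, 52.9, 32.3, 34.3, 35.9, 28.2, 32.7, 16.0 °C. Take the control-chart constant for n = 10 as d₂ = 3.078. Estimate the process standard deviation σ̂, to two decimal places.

R̄ = (29.0 + 29.0 + 36.8 + 38.1 + 43.3 + 40.7 + 58.7 + 52.9 + 32.3 + 34.3 + 35.9 + 28.2 + 32.7 + 16.0) / 14 = 36.2786
σ̂ = R̄ / d₂ = 36.2786 / 3.078 = 11.7864

11.79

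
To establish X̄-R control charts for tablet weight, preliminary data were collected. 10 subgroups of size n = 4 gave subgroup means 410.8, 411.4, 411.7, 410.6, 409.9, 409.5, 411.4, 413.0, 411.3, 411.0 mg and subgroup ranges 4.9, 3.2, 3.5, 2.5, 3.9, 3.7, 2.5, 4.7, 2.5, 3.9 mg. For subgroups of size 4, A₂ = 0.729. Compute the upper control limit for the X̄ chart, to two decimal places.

X̄̄ = (410.8 + 411.4 + 411.7 + 410.6 + 409.9 + 409.5 + 411.4 + 413.0 + 411.3 + 411.0) / 10 = 4110.6000 / 10 = 411.0600
R̄ = (4.9 + 3.2 + 3.5 + 2.5 + 3.9 + 3.7 + 2.5 + 4.7 + 2.5 + 3.9) / 10 = 35.3000 / 10 = 3.5300
UCL = X̄̄ + A₂·R̄ = 411.0600 + 0.729 × 3.5300 = 413.6334

413.63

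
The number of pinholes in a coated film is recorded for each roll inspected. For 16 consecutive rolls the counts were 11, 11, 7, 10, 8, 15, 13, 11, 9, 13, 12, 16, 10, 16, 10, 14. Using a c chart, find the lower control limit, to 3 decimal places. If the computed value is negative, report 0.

1.396

c̄ = (11 + 11 + 7 + 10 + 8 + 15 + 13 + 11 + 9 + 13 + 12 + 16 + 10 + 16 + 10 + 14) / 16 = 186 / 16 = 11.6250
LCL = c̄ − 3√c̄ = 11.6250 − 3 × 3.4095 = 1.3964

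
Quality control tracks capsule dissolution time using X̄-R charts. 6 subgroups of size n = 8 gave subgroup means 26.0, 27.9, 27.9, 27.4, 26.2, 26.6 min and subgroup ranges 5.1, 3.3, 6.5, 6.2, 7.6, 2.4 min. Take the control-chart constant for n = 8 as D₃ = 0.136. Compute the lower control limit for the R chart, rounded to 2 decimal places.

0.70

R̄ = (5.1 + 3.3 + 6.5 + 6.2 + 7.6 + 2.4) / 6 = 31.1000 / 6 = 5.1833
LCL_R = D₃·R̄ = 0.136 × 5.1833 = 0.7049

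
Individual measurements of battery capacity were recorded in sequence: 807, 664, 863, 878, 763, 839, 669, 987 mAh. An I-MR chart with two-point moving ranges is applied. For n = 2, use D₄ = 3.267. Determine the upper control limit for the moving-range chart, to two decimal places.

483.52

Moving ranges: 143, 199, 15, 115, 76, 170, 318; M̄R̄ = 1036.0000 / 7 = 148.0000
UCL_MR = D₄·M̄R̄ = 3.267 × 148.0000 = 483.5160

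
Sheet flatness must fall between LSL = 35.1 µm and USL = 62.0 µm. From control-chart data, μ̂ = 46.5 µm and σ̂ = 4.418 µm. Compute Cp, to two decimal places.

1.01

Cp = (USL − LSL) / (6σ̂) = (62.0 − 35.1) / (6 × 4.418) = 26.9000 / 26.5080 = 1.0148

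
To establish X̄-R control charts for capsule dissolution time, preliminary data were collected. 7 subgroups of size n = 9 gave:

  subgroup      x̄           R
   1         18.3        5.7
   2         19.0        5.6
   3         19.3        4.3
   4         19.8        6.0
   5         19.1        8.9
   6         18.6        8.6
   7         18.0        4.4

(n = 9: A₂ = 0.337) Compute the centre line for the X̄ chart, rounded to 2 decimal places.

X̄̄ = (18.3 + 19.0 + 19.3 + 19.8 + 19.1 + 18.6 + 18.0) / 7 = 132.1000 / 7 = 18.8714
CL = X̄̄ = 18.8714

18.87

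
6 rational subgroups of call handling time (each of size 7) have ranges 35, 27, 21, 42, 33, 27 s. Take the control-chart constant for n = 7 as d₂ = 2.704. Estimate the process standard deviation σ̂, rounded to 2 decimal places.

R̄ = (35 + 27 + 21 + 42 + 33 + 27) / 6 = 30.8333
σ̂ = R̄ / d₂ = 30.8333 / 2.704 = 11.4029

11.40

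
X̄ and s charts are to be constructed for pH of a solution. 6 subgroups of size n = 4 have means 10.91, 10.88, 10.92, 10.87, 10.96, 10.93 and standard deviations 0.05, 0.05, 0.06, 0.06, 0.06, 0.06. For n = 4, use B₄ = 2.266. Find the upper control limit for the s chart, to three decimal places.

s̄ = (0.05 + 0.05 + 0.06 + 0.06 + 0.06 + 0.06) / 6 = 0.0567
UCL_s = B₄·s̄ = 2.266 × 0.0567 = 0.1284

0.128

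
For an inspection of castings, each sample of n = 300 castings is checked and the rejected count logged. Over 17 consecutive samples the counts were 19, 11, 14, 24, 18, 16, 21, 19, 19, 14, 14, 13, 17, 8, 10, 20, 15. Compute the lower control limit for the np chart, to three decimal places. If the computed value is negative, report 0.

p̄ = Σdᵢ / (k·n) = 272 / (17 × 300) = 0.05333
LCL = np̄ − 3·√(np̄(1−p̄)) = 16.0000 − 3 × 3.8919 = 4.3244

4.324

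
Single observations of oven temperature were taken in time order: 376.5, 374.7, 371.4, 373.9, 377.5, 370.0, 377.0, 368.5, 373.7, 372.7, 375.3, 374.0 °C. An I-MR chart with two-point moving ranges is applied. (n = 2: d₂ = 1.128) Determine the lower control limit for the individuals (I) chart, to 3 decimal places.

X̄ = (376.5 + 374.7 + 371.4 + 373.9 + 377.5 + 370.0 + 377.0 + 368.5 + 373.7 + 372.7 + 375.3 + 374.0) / 12 = 373.7667
Moving ranges: 1.8, 3.3, 2.5, 3.6, 7.5, 7.0, 8.5, 5.2, 1.0, 2.6, 1.3; M̄R̄ = 44.3000 / 11 = 4.0273
LCL = X̄ − 3·M̄R̄/d₂ = 373.7667 − 3 × 4.0273 / 1.128 = 363.0558

363.056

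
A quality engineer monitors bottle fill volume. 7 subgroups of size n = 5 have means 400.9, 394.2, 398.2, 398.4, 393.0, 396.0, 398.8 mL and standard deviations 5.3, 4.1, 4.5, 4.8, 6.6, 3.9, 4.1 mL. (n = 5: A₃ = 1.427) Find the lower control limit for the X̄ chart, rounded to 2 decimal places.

X̄̄ = (400.9 + 394.2 + 398.2 + 398.4 + 393.0 + 396.0 + 398.8) / 7 = 397.0714
s̄ = (5.3 + 4.1 + 4.5 + 4.8 + 6.6 + 3.9 + 4.1) / 7 = 4.7571
LCL = X̄̄ − A₃·s̄ = 397.0714 − 1.427 × 4.7571 = 390.2830

390.28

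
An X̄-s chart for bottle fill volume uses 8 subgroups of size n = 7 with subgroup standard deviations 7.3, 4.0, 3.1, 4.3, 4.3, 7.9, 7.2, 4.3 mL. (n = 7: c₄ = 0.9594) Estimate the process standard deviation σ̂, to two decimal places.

5.52

s̄ = (7.3 + 4.0 + 3.1 + 4.3 + 4.3 + 7.9 + 7.2 + 4.3) / 8 = 5.3000
σ̂ = s̄ / c₄ = 5.3000 / 0.9594 = 5.5243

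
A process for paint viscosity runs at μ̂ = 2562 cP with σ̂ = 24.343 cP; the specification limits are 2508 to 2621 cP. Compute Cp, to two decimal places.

0.77

Cp = (USL − LSL) / (6σ̂) = (2621 − 2508) / (6 × 24.343) = 113.0000 / 146.0580 = 0.7737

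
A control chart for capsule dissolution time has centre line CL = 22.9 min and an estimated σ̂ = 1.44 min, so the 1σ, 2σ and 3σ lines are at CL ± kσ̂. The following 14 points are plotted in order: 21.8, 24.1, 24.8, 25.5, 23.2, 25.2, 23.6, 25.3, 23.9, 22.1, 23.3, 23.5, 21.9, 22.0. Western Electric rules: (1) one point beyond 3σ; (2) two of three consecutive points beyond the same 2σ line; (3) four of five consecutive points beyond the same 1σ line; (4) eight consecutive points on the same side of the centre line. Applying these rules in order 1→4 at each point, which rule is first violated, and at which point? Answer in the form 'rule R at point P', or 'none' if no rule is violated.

rule 4 at point 9

Zone of each point (C = within 1σ̂, B = 1σ̂–2σ̂, A = 2σ̂–3σ̂, * = beyond 3σ̂; sign = side of CL): 1:-C, 2:+C, 3:+B, 4:+B, 5:+C, 6:+B, 7:+C, 8:+B, 9:+C, 10:-C, 11:+C, 12:+C, 13:-C, 14:-C
Rule 4 (eight consecutive points on the same side of the centre line) is satisfied at point 9.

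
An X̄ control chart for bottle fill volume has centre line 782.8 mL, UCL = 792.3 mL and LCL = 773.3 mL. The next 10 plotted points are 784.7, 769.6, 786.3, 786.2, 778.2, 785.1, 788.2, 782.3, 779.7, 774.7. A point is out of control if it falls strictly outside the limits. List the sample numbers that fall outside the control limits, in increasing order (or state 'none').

Compare each point to [773.3, 792.3]: sample 2 = 769.6 < LCL.

2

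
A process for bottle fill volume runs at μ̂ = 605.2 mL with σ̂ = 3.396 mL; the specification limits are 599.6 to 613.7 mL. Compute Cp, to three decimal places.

Cp = (USL − LSL) / (6σ̂) = (613.7 − 599.6) / (6 × 3.396) = 14.1000 / 20.3760 = 0.6920

0.692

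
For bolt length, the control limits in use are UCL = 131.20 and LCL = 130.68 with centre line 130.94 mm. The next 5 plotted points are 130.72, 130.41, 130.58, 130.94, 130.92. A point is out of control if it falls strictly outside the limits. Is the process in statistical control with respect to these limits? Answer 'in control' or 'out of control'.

out of control

Compare each point to [130.68, 131.20]: sample 2 = 130.41 < LCL; sample 3 = 130.58 < LCL.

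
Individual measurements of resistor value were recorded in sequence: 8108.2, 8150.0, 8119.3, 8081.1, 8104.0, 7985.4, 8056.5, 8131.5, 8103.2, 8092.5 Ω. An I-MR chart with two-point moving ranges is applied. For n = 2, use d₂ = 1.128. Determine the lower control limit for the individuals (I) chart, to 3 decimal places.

7963.944

X̄ = (8108.2 + 8150.0 + 8119.3 + 8081.1 + 8104.0 + 7985.4 + 8056.5 + 8131.5 + 8103.2 + 8092.5) / 10 = 8093.1700
Moving ranges: 41.8, 30.7, 38.2, 22.9, 118.6, 71.1, 75.0, 28.3, 10.7; M̄R̄ = 437.3000 / 9 = 48.5889
LCL = X̄ − 3·M̄R̄/d₂ = 8093.1700 − 3 × 48.5889 / 1.128 = 7963.9442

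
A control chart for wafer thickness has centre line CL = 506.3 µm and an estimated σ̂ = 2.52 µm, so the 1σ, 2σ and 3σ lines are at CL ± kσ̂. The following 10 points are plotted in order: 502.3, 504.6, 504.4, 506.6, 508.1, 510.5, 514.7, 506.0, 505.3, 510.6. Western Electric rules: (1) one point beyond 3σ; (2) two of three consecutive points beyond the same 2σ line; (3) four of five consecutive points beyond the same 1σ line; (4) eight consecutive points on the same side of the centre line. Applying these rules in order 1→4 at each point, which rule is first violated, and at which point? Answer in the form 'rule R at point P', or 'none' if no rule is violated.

rule 1 at point 7

Zone of each point (C = within 1σ̂, B = 1σ̂–2σ̂, A = 2σ̂–3σ̂, * = beyond 3σ̂; sign = side of CL): 1:-B, 2:-C, 3:-C, 4:+C, 5:+C, 6:+B, 7:+*, 8:-C, 9:-C, 10:+B
Rule 1 (one point beyond the 3σ limits) is satisfied at point 7.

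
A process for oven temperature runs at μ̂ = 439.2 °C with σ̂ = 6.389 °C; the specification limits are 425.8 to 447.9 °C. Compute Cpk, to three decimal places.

Cpu = (USL − μ̂) / (3σ̂) = (447.9 − 439.2) / (3 × 6.389) = 0.4539; Cpl = (μ̂ − LSL) / (3σ̂) = (439.2 − 425.8) / (3 × 6.389) = 0.6991; Cpk = min(Cpu, Cpl) = 0.4539

0.454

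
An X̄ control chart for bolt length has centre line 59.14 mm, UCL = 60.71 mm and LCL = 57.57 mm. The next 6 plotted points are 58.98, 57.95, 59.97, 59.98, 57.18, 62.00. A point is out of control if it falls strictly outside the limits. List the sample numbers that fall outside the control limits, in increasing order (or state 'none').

Compare each point to [57.57, 60.71]: sample 5 = 57.18 < LCL; sample 6 = 62.00 > UCL.

5, 6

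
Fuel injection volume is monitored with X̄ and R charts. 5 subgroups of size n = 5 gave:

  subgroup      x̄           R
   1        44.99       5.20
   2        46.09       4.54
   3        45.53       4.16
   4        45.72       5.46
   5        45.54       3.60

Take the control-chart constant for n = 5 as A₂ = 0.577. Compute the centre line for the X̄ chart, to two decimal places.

X̄̄ = (44.99 + 46.09 + 45.53 + 45.72 + 45.54) / 5 = 227.8700 / 5 = 45.5740
CL = X̄̄ = 45.5740

45.57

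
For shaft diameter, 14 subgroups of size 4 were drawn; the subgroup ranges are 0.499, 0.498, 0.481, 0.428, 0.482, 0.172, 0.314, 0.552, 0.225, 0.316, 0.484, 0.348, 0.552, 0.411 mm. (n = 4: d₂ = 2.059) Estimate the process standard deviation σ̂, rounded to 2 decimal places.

R̄ = (0.499 + 0.498 + 0.481 + 0.428 + 0.482 + 0.172 + 0.314 + 0.552 + 0.225 + 0.316 + 0.484 + 0.348 + 0.552 + 0.411) / 14 = 0.4116
σ̂ = R̄ / d₂ = 0.4116 / 2.059 = 0.1999

0.20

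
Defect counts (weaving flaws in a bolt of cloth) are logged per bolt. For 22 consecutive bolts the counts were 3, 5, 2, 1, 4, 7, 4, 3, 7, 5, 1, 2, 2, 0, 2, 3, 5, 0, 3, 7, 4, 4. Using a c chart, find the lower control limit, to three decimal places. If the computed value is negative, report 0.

0.000

c̄ = (3 + 5 + 2 + 1 + 4 + 7 + 4 + 3 + 7 + 5 + 1 + 2 + 2 + 0 + 2 + 3 + 5 + 0 + 3 + 7 + 4 + 4) / 22 = 74 / 22 = 3.3636
LCL = c̄ − 3√c̄ = 3.3636 − 3 × 1.8340 = -2.1384 → 0 (cannot be negative)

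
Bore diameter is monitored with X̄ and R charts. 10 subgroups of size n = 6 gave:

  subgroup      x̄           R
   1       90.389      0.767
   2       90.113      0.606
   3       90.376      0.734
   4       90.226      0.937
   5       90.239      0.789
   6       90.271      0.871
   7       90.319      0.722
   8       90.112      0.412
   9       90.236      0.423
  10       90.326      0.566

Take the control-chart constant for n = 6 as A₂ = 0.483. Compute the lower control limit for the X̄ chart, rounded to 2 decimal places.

89.93

X̄̄ = (90.389 + 90.113 + 90.376 + 90.226 + 90.239 + 90.271 + 90.319 + 90.112 + 90.236 + 90.326) / 10 = 902.6070 / 10 = 90.2607
R̄ = (0.767 + 0.606 + 0.734 + 0.937 + 0.789 + 0.871 + 0.722 + 0.412 + 0.423 + 0.566) / 10 = 6.8270 / 10 = 0.6827
LCL = X̄̄ − A₂·R̄ = 90.2607 − 0.483 × 0.6827 = 89.9310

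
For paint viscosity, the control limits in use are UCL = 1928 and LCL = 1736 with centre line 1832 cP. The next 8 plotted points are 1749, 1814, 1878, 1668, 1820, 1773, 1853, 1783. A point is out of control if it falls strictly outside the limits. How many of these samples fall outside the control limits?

1

Compare each point to [1736, 1928]: sample 4 = 1668 < LCL.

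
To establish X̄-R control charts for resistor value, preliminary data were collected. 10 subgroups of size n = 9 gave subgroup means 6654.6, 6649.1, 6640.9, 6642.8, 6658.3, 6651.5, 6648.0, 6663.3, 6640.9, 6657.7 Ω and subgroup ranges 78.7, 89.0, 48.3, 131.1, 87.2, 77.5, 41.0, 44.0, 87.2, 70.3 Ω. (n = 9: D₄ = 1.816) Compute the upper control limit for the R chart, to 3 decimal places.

R̄ = (78.7 + 89.0 + 48.3 + 131.1 + 87.2 + 77.5 + 41.0 + 44.0 + 87.2 + 70.3) / 10 = 754.3000 / 10 = 75.4300
UCL_R = D₄·R̄ = 1.816 × 75.4300 = 136.9809

136.981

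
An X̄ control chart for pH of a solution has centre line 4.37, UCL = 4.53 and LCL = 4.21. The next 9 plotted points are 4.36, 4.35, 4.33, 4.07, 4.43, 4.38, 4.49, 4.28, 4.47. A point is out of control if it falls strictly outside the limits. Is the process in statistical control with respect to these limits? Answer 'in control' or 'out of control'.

Compare each point to [4.21, 4.53]: sample 4 = 4.07 < LCL.

out of control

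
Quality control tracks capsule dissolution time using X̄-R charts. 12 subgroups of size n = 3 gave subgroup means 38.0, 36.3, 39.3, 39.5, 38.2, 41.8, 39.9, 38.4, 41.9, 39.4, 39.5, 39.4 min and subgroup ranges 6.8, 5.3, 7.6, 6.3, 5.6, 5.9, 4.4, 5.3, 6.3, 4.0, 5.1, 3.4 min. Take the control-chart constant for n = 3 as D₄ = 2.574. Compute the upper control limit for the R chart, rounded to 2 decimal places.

14.16

R̄ = (6.8 + 5.3 + 7.6 + 6.3 + 5.6 + 5.9 + 4.4 + 5.3 + 6.3 + 4.0 + 5.1 + 3.4) / 12 = 66.0000 / 12 = 5.5000
UCL_R = D₄·R̄ = 2.574 × 5.5000 = 14.1570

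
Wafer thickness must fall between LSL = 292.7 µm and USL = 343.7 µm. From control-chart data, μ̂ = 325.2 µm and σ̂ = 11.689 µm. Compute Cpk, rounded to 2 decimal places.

Cpu = (USL − μ̂) / (3σ̂) = (343.7 − 325.2) / (3 × 11.689) = 0.5276; Cpl = (μ̂ − LSL) / (3σ̂) = (325.2 − 292.7) / (3 × 11.689) = 0.9268; Cpk = min(Cpu, Cpl) = 0.5276

0.53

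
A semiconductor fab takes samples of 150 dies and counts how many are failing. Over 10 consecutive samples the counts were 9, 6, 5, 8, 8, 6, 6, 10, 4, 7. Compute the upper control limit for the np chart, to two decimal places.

p̄ = Σdᵢ / (k·n) = 69 / (10 × 150) = 0.04600
UCL = np̄ + 3·√(np̄(1−p̄)) = 6.9000 + 3 × √(6.9000×0.95400) = 6.9000 + 3 × 2.5657 = 14.5970

14.60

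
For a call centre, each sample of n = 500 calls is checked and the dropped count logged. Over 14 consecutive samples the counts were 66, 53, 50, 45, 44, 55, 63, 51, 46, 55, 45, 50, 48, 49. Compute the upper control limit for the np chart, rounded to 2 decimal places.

71.81

p̄ = Σdᵢ / (k·n) = 720 / (14 × 500) = 0.10286
UCL = np̄ + 3·√(np̄(1−p̄)) = 51.4286 + 3 × √(51.4286×0.89714) = 51.4286 + 3 × 6.7926 = 71.8062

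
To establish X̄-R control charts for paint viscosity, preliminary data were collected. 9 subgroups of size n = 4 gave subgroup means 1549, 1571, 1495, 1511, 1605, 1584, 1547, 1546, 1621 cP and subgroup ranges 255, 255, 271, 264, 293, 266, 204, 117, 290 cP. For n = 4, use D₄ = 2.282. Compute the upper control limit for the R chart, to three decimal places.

561.626

R̄ = (255 + 255 + 271 + 264 + 293 + 266 + 204 + 117 + 290) / 9 = 2215.0000 / 9 = 246.1111
UCL_R = D₄·R̄ = 2.282 × 246.1111 = 561.6256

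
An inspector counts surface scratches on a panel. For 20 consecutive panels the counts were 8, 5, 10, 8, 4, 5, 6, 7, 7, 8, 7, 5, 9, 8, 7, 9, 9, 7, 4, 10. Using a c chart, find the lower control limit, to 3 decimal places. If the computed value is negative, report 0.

0.000

c̄ = (8 + 5 + 10 + 8 + 4 + 5 + 6 + 7 + 7 + 8 + 7 + 5 + 9 + 8 + 7 + 9 + 9 + 7 + 4 + 10) / 20 = 143 / 20 = 7.1500
LCL = c̄ − 3√c̄ = 7.1500 − 3 × 2.6739 = -0.8718 → 0 (cannot be negative)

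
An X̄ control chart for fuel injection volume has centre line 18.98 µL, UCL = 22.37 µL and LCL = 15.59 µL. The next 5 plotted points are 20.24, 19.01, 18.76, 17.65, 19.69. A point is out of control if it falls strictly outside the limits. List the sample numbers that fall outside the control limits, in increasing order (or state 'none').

All 5 points lie within [15.59, 22.37].

none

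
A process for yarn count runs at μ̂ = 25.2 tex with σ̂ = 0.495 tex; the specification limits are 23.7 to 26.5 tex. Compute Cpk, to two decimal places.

Cpu = (USL − μ̂) / (3σ̂) = (26.5 − 25.2) / (3 × 0.495) = 0.8754; Cpl = (μ̂ − LSL) / (3σ̂) = (25.2 − 23.7) / (3 × 0.495) = 1.0101; Cpk = min(Cpu, Cpl) = 0.8754

0.88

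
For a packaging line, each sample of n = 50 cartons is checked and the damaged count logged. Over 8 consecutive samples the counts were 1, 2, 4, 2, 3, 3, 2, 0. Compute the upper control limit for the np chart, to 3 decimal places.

p̄ = Σdᵢ / (k·n) = 17 / (8 × 50) = 0.04250
UCL = np̄ + 3·√(np̄(1−p̄)) = 2.1250 + 3 × √(2.1250×0.95750) = 2.1250 + 3 × 1.4264 = 6.4043

6.404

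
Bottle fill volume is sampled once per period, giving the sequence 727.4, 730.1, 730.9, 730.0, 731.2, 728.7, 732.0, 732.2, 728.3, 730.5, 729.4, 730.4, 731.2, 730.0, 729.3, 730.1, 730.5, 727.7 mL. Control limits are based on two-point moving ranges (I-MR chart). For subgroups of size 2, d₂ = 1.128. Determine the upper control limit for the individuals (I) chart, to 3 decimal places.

X̄ = (727.4 + 730.1 + 730.9 + 730.0 + 731.2 + 728.7 + 732.0 + 732.2 + 728.3 + 730.5 + 729.4 + 730.4 + 731.2 + 730.0 + 729.3 + 730.1 + 730.5 + 727.7) / 18 = 729.9944
Moving ranges: 2.7, 0.8, 0.9, 1.2, 2.5, 3.3, 0.2, 3.9, 2.2, 1.1, 1.0, 0.8, 1.2, 0.7, 0.8, 0.4, 2.8; M̄R̄ = 26.5000 / 17 = 1.5588
UCL = X̄ + 3·M̄R̄/d₂ = 729.9944 + 3 × 1.5588 / 1.128 = 734.1403

734.140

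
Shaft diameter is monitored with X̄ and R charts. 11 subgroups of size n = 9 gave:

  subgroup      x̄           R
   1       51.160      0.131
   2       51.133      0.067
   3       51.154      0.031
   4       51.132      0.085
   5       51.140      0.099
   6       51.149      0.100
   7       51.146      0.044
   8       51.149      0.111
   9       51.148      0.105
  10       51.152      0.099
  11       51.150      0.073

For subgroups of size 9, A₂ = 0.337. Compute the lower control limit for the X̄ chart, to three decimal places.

X̄̄ = (51.160 + 51.133 + 51.154 + 51.132 + 51.140 + 51.149 + 51.146 + 51.149 + 51.148 + 51.152 + 51.150) / 11 = 562.6130 / 11 = 51.1466
R̄ = (0.131 + 0.067 + 0.031 + 0.085 + 0.099 + 0.100 + 0.044 + 0.111 + 0.105 + 0.099 + 0.073) / 11 = 0.9450 / 11 = 0.0859
LCL = X̄̄ − A₂·R̄ = 51.1466 − 0.337 × 0.0859 = 51.1177

51.118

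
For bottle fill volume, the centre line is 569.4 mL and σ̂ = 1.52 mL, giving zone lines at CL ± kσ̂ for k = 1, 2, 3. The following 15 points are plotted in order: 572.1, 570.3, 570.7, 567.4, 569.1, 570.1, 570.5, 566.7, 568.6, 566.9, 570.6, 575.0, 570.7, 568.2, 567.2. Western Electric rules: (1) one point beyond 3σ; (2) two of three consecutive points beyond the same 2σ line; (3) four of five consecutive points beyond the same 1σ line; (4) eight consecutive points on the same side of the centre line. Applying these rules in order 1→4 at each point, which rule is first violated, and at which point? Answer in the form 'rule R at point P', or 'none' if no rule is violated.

rule 1 at point 12

Zone of each point (C = within 1σ̂, B = 1σ̂–2σ̂, A = 2σ̂–3σ̂, * = beyond 3σ̂; sign = side of CL): 1:+B, 2:+C, 3:+C, 4:-B, 5:-C, 6:+C, 7:+C, 8:-B, 9:-C, 10:-B, 11:+C, 12:+*, 13:+C, 14:-C, 15:-B
Rule 1 (one point beyond the 3σ limits) is satisfied at point 12.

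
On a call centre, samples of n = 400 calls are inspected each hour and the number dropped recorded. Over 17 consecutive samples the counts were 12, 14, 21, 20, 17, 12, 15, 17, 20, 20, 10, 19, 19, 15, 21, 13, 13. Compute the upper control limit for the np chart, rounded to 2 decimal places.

28.23

p̄ = Σdᵢ / (k·n) = 278 / (17 × 400) = 0.04088
UCL = np̄ + 3·√(np̄(1−p̄)) = 16.3529 + 3 × √(16.3529×0.95912) = 16.3529 + 3 × 3.9604 = 28.2340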